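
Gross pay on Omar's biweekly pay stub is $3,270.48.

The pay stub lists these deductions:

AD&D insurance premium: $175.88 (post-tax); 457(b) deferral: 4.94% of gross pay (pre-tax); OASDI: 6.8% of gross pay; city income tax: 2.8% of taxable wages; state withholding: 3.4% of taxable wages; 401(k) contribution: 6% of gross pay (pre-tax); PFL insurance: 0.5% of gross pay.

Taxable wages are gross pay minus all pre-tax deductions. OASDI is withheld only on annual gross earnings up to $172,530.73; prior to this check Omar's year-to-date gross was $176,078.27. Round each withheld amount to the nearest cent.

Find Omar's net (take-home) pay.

$2,539.87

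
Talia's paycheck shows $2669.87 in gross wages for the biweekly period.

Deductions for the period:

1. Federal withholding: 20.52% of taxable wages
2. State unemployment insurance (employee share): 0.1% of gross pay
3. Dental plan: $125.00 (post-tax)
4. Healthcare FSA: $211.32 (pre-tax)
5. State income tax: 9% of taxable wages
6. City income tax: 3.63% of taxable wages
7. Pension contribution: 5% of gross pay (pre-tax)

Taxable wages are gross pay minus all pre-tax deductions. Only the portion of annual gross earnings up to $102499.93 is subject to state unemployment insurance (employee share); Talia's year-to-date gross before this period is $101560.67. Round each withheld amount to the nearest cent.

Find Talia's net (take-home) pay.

Pension contribution: $2669.87 × 0.05 = $133.49
Healthcare FSA: $211.32
Pre-tax total = $133.49 + $211.32 = $344.81
Taxable wages = $2669.87 − $344.81 = $2325.06
State income tax: $2325.06 × 0.09 = $209.26
Federal withholding: $2325.06 × 0.2052 = $477.10
City income tax: $2325.06 × 0.0363 = $84.40
State unemployment insurance (employee share): only $102499.93 − $101560.67 = $939.26 of this check is subject → $939.26 × 0.001 = $0.94
Dental plan: $125.00
Total deductions = $133.49 + $211.32 + $209.26 + $477.10 + $84.40 + $0.94 + $125.00 = $1241.51
Net pay = $2669.87 − $1241.51 = $1428.36

$1428.36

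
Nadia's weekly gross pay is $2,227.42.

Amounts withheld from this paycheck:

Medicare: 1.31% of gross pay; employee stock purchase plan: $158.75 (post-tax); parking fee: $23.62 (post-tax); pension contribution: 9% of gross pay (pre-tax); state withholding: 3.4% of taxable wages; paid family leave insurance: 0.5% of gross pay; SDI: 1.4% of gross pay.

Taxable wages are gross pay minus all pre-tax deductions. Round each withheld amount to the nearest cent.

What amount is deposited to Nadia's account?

Pension contribution: $2,227.42 × 0.09 = $200.47
Taxable wages = $2,227.42 − $200.47 = $2,026.95
State withholding: $2,026.95 × 0.034 = $68.92
Medicare: $2,227.42 × 0.0131 = $29.18
SDI: $2,227.42 × 0.014 = $31.18
Paid family leave insurance: $2,227.42 × 0.005 = $11.14
Employee stock purchase plan: $158.75
Parking fee: $23.62
Total deductions = $200.47 + $68.92 + $29.18 + $31.18 + $11.14 + $158.75 + $23.62 = $523.26
Net pay = $2,227.42 − $523.26 = $1,704.16

$1,704.16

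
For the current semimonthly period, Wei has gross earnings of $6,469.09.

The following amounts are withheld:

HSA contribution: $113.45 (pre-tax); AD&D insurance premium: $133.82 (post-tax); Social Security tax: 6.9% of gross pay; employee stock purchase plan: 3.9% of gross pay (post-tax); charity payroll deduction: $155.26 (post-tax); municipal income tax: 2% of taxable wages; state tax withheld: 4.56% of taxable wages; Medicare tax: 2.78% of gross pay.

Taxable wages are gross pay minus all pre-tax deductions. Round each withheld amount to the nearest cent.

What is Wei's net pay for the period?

HSA contribution: $113.45
Taxable wages = $6,469.09 − $113.45 = $6,355.64
State tax withheld: $6,355.64 × 0.0456 = $289.82
Municipal income tax: $6,355.64 × 0.02 = $127.11
Social Security tax: $6,469.09 × 0.069 = $446.37
Medicare tax: $6,469.09 × 0.0278 = $179.84
Charity payroll deduction: $155.26
AD&D insurance premium: $133.82
Employee stock purchase plan: $6,469.09 × 0.039 = $252.29
Total deductions = $113.45 + $289.82 + $127.11 + $446.37 + $179.84 + $155.26 + $133.82 + $252.29 = $1,697.96
Net pay = $6,469.09 − $1,697.96 = $4,771.13

$4,771.13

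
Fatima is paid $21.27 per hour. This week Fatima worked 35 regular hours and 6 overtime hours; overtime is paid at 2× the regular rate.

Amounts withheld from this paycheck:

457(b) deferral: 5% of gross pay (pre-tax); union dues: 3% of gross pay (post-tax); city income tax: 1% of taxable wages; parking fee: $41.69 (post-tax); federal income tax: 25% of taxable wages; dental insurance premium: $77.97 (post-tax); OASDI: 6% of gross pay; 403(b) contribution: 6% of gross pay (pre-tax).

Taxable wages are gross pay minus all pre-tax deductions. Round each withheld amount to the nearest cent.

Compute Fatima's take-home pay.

Regular pay: 35 × $21.27 = $744.45
Overtime pay: 6 × $21.27 × 2 = $255.24
Gross pay = $744.45 + $255.24 = $999.69
403(b) contribution: $999.69 × 0.06 = $59.98
457(b) deferral: $999.69 × 0.05 = $49.98
Pre-tax total = $59.98 + $49.98 = $109.96
Taxable wages = $999.69 − $109.96 = $889.73
City income tax: $889.73 × 0.01 = $8.90
Federal income tax: $889.73 × 0.25 = $222.43
OASDI: $999.69 × 0.06 = $59.98
Dental insurance premium: $77.97
Union dues: $999.69 × 0.03 = $29.99
Parking fee: $41.69
Total deductions = $59.98 + $49.98 + $8.90 + $222.43 + $59.98 + $77.97 + $29.99 + $41.69 = $550.92
Net pay = $999.69 − $550.92 = $448.77

$448.77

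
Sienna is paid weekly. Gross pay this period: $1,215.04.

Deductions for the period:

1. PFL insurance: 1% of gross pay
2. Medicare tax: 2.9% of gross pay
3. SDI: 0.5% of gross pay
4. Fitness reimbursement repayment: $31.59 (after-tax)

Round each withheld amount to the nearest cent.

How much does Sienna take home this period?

PFL insurance: $1,215.04 × 0.01 = $12.15
Medicare tax: $1,215.04 × 0.029 = $35.24
SDI: $1,215.04 × 0.005 = $6.08
Fitness reimbursement repayment: $31.59
Total deductions = $12.15 + $35.24 + $6.08 + $31.59 = $85.06
Net pay = $1,215.04 − $85.06 = $1,129.98

$1,129.98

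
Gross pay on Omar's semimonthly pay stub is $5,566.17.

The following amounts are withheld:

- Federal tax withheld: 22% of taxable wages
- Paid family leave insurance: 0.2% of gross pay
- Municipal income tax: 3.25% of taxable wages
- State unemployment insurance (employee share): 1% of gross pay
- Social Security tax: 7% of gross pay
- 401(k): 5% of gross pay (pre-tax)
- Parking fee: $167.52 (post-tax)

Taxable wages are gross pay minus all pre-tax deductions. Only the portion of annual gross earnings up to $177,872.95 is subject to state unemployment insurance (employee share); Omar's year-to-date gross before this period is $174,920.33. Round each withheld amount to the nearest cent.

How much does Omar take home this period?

$3,354.86

401(k): $5,566.17 × 0.05 = $278.31
Taxable wages = $5,566.17 − $278.31 = $5,287.86
Federal tax withheld: $5,287.86 × 0.22 = $1,163.33
Municipal income tax: $5,287.86 × 0.0325 = $171.86
Social Security tax: $5,566.17 × 0.07 = $389.63
State unemployment insurance (employee share): only $177,872.95 − $174,920.33 = $2,952.62 of this check is subject → $2,952.62 × 0.01 = $29.53
Paid family leave insurance: $5,566.17 × 0.002 = $11.13
Parking fee: $167.52
Total deductions = $278.31 + $1,163.33 + $171.86 + $389.63 + $29.53 + $11.13 + $167.52 = $2,211.31
Net pay = $5,566.17 − $2,211.31 = $3,354.86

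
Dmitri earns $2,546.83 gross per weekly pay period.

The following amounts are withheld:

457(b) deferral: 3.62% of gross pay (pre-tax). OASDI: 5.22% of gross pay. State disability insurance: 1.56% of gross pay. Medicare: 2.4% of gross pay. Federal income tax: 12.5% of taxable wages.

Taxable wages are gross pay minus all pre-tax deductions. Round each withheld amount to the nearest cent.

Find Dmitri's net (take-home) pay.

457(b) deferral: $2,546.83 × 0.0362 = $92.20
Taxable wages = $2,546.83 − $92.20 = $2,454.63
Federal income tax: $2,454.63 × 0.125 = $306.83
State disability insurance: $2,546.83 × 0.0156 = $39.73
OASDI: $2,546.83 × 0.0522 = $132.94
Medicare: $2,546.83 × 0.024 = $61.12
Total deductions = $92.20 + $306.83 + $39.73 + $132.94 + $61.12 = $632.82
Net pay = $2,546.83 − $632.82 = $1,914.01

$1,914.01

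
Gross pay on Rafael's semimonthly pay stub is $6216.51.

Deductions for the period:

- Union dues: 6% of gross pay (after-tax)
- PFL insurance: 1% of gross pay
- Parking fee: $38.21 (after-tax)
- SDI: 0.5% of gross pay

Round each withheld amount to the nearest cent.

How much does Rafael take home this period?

SDI: $6216.51 × 0.005 = $31.08
PFL insurance: $6216.51 × 0.01 = $62.17
Parking fee: $38.21
Union dues: $6216.51 × 0.06 = $372.99
Total deductions = $31.08 + $62.17 + $38.21 + $372.99 = $504.45
Net pay = $6216.51 − $504.45 = $5712.06

$5712.06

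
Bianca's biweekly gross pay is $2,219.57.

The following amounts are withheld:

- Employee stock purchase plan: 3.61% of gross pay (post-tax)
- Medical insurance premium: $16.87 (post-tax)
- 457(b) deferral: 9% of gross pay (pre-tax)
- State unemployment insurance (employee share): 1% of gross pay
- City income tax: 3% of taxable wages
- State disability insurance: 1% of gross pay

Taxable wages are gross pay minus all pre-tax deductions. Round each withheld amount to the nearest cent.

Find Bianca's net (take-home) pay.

$1,817.82

457(b) deferral: $2,219.57 × 0.09 = $199.76
Taxable wages = $2,219.57 − $199.76 = $2,019.81
City income tax: $2,019.81 × 0.03 = $60.59
State disability insurance: $2,219.57 × 0.01 = $22.20
State unemployment insurance (employee share): $2,219.57 × 0.01 = $22.20
Medical insurance premium: $16.87
Employee stock purchase plan: $2,219.57 × 0.0361 = $80.13
Total deductions = $199.76 + $60.59 + $22.20 + $22.20 + $16.87 + $80.13 = $401.75
Net pay = $2,219.57 − $401.75 = $1,817.82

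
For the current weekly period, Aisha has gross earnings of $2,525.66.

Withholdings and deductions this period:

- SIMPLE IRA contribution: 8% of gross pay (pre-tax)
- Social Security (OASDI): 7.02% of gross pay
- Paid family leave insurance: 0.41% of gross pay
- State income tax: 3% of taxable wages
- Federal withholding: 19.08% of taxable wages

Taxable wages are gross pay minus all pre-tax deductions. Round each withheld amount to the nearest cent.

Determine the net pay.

SIMPLE IRA contribution: $2,525.66 × 0.08 = $202.05
Taxable wages = $2,525.66 − $202.05 = $2,323.61
Federal withholding: $2,323.61 × 0.1908 = $443.34
State income tax: $2,323.61 × 0.03 = $69.71
Paid family leave insurance: $2,525.66 × 0.0041 = $10.36
Social Security (OASDI): $2,525.66 × 0.0702 = $177.30
Total deductions = $202.05 + $443.34 + $69.71 + $10.36 + $177.30 = $902.76
Net pay = $2,525.66 − $902.76 = $1,622.90

$1,622.90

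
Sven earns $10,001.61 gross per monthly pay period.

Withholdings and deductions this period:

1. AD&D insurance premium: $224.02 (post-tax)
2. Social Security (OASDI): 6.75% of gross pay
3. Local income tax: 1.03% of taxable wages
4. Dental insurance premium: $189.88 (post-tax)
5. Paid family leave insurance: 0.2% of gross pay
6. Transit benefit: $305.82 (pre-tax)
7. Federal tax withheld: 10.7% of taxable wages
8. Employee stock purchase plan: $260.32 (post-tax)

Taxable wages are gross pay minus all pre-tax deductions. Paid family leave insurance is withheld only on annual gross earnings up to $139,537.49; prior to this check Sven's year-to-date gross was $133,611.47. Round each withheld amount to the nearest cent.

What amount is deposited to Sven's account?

$7,197.29

Transit benefit: $305.82
Taxable wages = $10,001.61 − $305.82 = $9,695.79
Local income tax: $9,695.79 × 0.0103 = $99.87
Federal tax withheld: $9,695.79 × 0.107 = $1,037.45
Social Security (OASDI): $10,001.61 × 0.0675 = $675.11
Paid family leave insurance: only $139,537.49 − $133,611.47 = $5,926.02 of this check is subject → $5,926.02 × 0.002 = $11.85
AD&D insurance premium: $224.02
Employee stock purchase plan: $260.32
Dental insurance premium: $189.88
Total deductions = $305.82 + $99.87 + $1,037.45 + $675.11 + $11.85 + $224.02 + $260.32 + $189.88 = $2,804.32
Net pay = $10,001.61 − $2,804.32 = $7,197.29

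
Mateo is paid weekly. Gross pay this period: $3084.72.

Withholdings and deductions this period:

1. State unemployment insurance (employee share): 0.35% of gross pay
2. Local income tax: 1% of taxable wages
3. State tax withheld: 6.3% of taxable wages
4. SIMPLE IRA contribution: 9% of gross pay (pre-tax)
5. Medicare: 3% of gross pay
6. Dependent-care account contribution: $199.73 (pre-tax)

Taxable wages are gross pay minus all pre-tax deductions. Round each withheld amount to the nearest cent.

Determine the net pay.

Dependent-care account contribution: $199.73
SIMPLE IRA contribution: $3084.72 × 0.09 = $277.62
Pre-tax total = $199.73 + $277.62 = $477.35
Taxable wages = $3084.72 − $477.35 = $2607.37
Local income tax: $2607.37 × 0.01 = $26.07
State tax withheld: $2607.37 × 0.063 = $164.26
Medicare: $3084.72 × 0.03 = $92.54
State unemployment insurance (employee share): $3084.72 × 0.0035 = $10.80
Total deductions = $199.73 + $277.62 + $26.07 + $164.26 + $92.54 + $10.80 = $771.02
Net pay = $3084.72 − $771.02 = $2313.70

$2313.70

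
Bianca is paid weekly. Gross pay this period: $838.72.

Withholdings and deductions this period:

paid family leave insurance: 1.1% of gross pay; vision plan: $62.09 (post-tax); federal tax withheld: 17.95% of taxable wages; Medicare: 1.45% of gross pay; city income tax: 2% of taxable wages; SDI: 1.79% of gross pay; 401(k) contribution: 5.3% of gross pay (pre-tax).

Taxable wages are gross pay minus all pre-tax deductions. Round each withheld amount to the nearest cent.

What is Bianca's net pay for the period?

$537.32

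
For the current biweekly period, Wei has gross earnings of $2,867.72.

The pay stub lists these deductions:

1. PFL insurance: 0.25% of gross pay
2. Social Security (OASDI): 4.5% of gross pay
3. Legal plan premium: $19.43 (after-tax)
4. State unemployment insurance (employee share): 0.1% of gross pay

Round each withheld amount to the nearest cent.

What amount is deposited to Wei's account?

PFL insurance: $2,867.72 × 0.0025 = $7.17
Social Security (OASDI): $2,867.72 × 0.045 = $129.05
State unemployment insurance (employee share): $2,867.72 × 0.001 = $2.87
Legal plan premium: $19.43
Total deductions = $7.17 + $129.05 + $2.87 + $19.43 = $158.52
Net pay = $2,867.72 − $158.52 = $2,709.20

$2,709.20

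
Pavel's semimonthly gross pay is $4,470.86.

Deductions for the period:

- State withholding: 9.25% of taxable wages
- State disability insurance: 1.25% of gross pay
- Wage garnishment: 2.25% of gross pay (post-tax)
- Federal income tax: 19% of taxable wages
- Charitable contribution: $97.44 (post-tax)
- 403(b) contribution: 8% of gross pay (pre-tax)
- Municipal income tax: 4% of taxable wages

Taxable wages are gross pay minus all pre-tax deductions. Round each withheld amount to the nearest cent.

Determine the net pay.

$2,532.76

403(b) contribution: $4,470.86 × 0.08 = $357.67
Taxable wages = $4,470.86 − $357.67 = $4,113.19
Federal income tax: $4,113.19 × 0.19 = $781.51
Municipal income tax: $4,113.19 × 0.04 = $164.53
State withholding: $4,113.19 × 0.0925 = $380.47
State disability insurance: $4,470.86 × 0.0125 = $55.89
Charitable contribution: $97.44
Wage garnishment: $4,470.86 × 0.0225 = $100.59
Total deductions = $357.67 + $781.51 + $164.53 + $380.47 + $55.89 + $97.44 + $100.59 = $1,938.10
Net pay = $4,470.86 − $1,938.10 = $2,532.76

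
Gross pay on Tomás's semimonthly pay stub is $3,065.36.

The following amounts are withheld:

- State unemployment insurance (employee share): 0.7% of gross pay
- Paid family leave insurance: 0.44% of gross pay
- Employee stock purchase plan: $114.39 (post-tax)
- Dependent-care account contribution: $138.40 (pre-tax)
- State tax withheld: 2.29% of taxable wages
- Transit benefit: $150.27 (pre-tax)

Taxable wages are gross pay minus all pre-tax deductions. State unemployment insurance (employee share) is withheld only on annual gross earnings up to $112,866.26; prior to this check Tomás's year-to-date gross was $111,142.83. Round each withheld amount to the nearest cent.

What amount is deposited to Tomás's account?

Transit benefit: $150.27
Dependent-care account contribution: $138.40
Pre-tax total = $150.27 + $138.40 = $288.67
Taxable wages = $3,065.36 − $288.67 = $2,776.69
State tax withheld: $2,776.69 × 0.0229 = $63.59
State unemployment insurance (employee share): only $112,866.26 − $111,142.83 = $1,723.43 of this check is subject → $1,723.43 × 0.007 = $12.06
Paid family leave insurance: $3,065.36 × 0.0044 = $13.49
Employee stock purchase plan: $114.39
Total deductions = $150.27 + $138.40 + $63.59 + $12.06 + $13.49 + $114.39 = $492.20
Net pay = $3,065.36 − $492.20 = $2,573.16

$2,573.16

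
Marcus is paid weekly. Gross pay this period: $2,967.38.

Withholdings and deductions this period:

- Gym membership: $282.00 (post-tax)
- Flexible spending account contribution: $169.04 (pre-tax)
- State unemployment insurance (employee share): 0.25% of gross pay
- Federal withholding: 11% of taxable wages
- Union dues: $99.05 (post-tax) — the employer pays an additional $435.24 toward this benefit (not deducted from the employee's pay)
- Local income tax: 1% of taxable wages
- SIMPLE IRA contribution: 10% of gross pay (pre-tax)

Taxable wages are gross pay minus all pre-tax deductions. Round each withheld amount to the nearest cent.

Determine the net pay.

Flexible spending account contribution: $169.04
SIMPLE IRA contribution: $2,967.38 × 0.1 = $296.74
Pre-tax total = $169.04 + $296.74 = $465.78
Taxable wages = $2,967.38 − $465.78 = $2,501.60
Local income tax: $2,501.60 × 0.01 = $25.02
Federal withholding: $2,501.60 × 0.11 = $275.18
State unemployment insurance (employee share): $2,967.38 × 0.0025 = $7.42
Union dues: $99.05
Gym membership: $282.00
(Employer's $435.24 toward union dues is not withheld from the employee.)
Total deductions = $169.04 + $296.74 + $25.02 + $275.18 + $7.42 + $99.05 + $282.00 = $1,154.45
Net pay = $2,967.38 − $1,154.45 = $1,812.93

$1,812.93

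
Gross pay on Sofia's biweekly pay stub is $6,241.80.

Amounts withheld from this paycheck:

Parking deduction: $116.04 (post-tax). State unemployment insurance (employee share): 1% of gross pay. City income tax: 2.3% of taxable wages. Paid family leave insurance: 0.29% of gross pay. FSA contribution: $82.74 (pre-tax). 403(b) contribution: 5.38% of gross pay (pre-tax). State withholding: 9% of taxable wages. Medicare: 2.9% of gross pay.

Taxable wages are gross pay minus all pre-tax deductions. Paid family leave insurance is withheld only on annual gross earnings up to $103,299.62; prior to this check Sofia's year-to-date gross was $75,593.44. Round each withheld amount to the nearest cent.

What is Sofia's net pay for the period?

403(b) contribution: $6,241.80 × 0.0538 = $335.81
FSA contribution: $82.74
Pre-tax total = $335.81 + $82.74 = $418.55
Taxable wages = $6,241.80 − $418.55 = $5,823.25
State withholding: $5,823.25 × 0.09 = $524.09
City income tax: $5,823.25 × 0.023 = $133.93
Medicare: $6,241.80 × 0.029 = $181.01
State unemployment insurance (employee share): $6,241.80 × 0.01 = $62.42
Paid family leave insurance: cap not yet reached, full $6,241.80 is subject → $6,241.80 × 0.0029 = $18.10
Parking deduction: $116.04
Total deductions = $335.81 + $82.74 + $524.09 + $133.93 + $181.01 + $62.42 + $18.10 + $116.04 = $1,454.14
Net pay = $6,241.80 − $1,454.14 = $4,787.66

$4,787.66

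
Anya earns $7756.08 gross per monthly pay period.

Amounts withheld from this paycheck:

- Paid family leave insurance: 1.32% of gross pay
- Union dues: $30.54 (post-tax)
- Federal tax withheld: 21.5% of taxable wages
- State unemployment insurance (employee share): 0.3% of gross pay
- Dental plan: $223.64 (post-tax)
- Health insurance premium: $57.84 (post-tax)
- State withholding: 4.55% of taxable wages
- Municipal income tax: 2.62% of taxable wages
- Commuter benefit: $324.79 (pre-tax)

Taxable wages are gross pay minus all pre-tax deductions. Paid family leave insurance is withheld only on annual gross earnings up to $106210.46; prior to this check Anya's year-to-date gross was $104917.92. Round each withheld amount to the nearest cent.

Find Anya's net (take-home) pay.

$4948.39

Commuter benefit: $324.79
Taxable wages = $7756.08 − $324.79 = $7431.29
Municipal income tax: $7431.29 × 0.0262 = $194.70
Federal tax withheld: $7431.29 × 0.215 = $1597.73
State withholding: $7431.29 × 0.0455 = $338.12
State unemployment insurance (employee share): $7756.08 × 0.003 = $23.27
Paid family leave insurance: only $106210.46 − $104917.92 = $1292.54 of this check is subject → $1292.54 × 0.0132 = $17.06
Dental plan: $223.64
Health insurance premium: $57.84
Union dues: $30.54
Total deductions = $324.79 + $194.70 + $1597.73 + $338.12 + $23.27 + $17.06 + $223.64 + $57.84 + $30.54 = $2807.69
Net pay = $7756.08 − $2807.69 = $4948.39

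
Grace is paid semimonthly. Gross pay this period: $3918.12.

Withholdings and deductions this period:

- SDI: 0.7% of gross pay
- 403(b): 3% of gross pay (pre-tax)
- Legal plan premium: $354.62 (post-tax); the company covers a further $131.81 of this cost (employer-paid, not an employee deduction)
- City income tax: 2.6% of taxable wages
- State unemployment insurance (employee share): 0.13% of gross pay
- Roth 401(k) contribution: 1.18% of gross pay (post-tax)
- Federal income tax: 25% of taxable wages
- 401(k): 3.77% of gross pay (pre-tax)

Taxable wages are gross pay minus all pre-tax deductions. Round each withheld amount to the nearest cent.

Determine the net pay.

$2211.31

403(b): $3918.12 × 0.03 = $117.54
401(k): $3918.12 × 0.0377 = $147.71
Pre-tax total = $117.54 + $147.71 = $265.25
Taxable wages = $3918.12 − $265.25 = $3652.87
City income tax: $3652.87 × 0.026 = $94.97
Federal income tax: $3652.87 × 0.25 = $913.22
SDI: $3918.12 × 0.007 = $27.43
State unemployment insurance (employee share): $3918.12 × 0.0013 = $5.09
Legal plan premium: $354.62
Roth 401(k) contribution: $3918.12 × 0.0118 = $46.23
(Employer's $131.81 toward legal plan premium is not withheld from the employee.)
Total deductions = $117.54 + $147.71 + $94.97 + $913.22 + $27.43 + $5.09 + $354.62 + $46.23 = $1706.81
Net pay = $3918.12 − $1706.81 = $2211.31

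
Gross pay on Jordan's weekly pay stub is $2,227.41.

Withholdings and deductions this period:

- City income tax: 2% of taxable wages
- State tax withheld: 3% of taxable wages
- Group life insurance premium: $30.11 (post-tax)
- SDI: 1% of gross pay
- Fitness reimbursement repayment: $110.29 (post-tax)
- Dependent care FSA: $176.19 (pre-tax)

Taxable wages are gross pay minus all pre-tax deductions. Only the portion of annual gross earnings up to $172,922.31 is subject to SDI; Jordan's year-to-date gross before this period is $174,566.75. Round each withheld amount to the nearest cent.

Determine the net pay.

$1,808.26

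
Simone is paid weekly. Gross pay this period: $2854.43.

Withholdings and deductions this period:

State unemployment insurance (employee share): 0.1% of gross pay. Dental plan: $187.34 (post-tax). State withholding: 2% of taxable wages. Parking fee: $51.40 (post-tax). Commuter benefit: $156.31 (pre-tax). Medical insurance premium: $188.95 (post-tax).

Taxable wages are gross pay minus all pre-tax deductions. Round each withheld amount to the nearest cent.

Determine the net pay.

$2213.62

Commuter benefit: $156.31
Taxable wages = $2854.43 − $156.31 = $2698.12
State withholding: $2698.12 × 0.02 = $53.96
State unemployment insurance (employee share): $2854.43 × 0.001 = $2.85
Medical insurance premium: $188.95
Dental plan: $187.34
Parking fee: $51.40
Total deductions = $156.31 + $53.96 + $2.85 + $188.95 + $187.34 + $51.40 = $640.81
Net pay = $2854.43 − $640.81 = $2213.62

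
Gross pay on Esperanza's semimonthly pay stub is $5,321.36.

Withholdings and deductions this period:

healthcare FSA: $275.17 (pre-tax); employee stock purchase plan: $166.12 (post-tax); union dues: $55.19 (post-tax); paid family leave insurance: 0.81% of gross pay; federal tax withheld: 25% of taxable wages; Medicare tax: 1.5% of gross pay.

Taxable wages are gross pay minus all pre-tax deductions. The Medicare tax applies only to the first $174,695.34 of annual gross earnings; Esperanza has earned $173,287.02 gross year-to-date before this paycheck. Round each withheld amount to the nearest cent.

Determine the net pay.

$3,499.11

Healthcare FSA: $275.17
Taxable wages = $5,321.36 − $275.17 = $5,046.19
Federal tax withheld: $5,046.19 × 0.25 = $1,261.55
Medicare tax: only $174,695.34 − $173,287.02 = $1,408.32 of this check is subject → $1,408.32 × 0.015 = $21.12
Paid family leave insurance: $5,321.36 × 0.0081 = $43.10
Union dues: $55.19
Employee stock purchase plan: $166.12
Total deductions = $275.17 + $1,261.55 + $21.12 + $43.10 + $55.19 + $166.12 = $1,822.25
Net pay = $5,321.36 − $1,822.25 = $3,499.11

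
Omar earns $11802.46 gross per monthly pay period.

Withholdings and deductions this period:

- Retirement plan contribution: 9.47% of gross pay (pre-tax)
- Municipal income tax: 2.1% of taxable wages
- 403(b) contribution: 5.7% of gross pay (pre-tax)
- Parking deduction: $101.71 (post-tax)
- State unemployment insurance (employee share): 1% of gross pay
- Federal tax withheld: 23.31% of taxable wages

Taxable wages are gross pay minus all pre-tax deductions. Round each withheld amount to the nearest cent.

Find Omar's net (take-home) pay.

$7248.25

Retirement plan contribution: $11802.46 × 0.0947 = $1117.69
403(b) contribution: $11802.46 × 0.057 = $672.74
Pre-tax total = $1117.69 + $672.74 = $1790.43
Taxable wages = $11802.46 − $1790.43 = $10012.03
Federal tax withheld: $10012.03 × 0.2331 = $2333.80
Municipal income tax: $10012.03 × 0.021 = $210.25
State unemployment insurance (employee share): $11802.46 × 0.01 = $118.02
Parking deduction: $101.71
Total deductions = $1117.69 + $672.74 + $2333.80 + $210.25 + $118.02 + $101.71 = $4554.21
Net pay = $11802.46 − $4554.21 = $7248.25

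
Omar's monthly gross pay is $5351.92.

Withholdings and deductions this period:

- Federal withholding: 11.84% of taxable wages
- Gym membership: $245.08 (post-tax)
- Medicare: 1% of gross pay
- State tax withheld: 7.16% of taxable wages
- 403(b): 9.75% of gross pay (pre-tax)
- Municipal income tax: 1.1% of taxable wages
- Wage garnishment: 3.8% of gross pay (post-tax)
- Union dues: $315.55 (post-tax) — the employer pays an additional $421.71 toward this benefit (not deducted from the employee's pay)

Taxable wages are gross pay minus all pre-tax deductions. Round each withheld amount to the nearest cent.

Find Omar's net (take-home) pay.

$3041.73

403(b): $5351.92 × 0.0975 = $521.81
Taxable wages = $5351.92 − $521.81 = $4830.11
Federal withholding: $4830.11 × 0.1184 = $571.89
State tax withheld: $4830.11 × 0.0716 = $345.84
Municipal income tax: $4830.11 × 0.011 = $53.13
Medicare: $5351.92 × 0.01 = $53.52
Wage garnishment: $5351.92 × 0.038 = $203.37
Gym membership: $245.08
Union dues: $315.55
(Employer's $421.71 toward union dues is not withheld from the employee.)
Total deductions = $521.81 + $571.89 + $345.84 + $53.13 + $53.52 + $203.37 + $245.08 + $315.55 = $2310.19
Net pay = $5351.92 − $2310.19 = $3041.73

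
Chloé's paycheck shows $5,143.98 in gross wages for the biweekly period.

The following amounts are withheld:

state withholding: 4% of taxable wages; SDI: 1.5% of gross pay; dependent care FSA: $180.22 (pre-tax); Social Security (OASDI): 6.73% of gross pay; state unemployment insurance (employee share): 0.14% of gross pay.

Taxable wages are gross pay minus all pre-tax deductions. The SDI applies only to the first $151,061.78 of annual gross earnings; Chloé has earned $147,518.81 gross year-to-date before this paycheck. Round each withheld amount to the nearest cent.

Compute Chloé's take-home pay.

$4,358.68

Dependent care FSA: $180.22
Taxable wages = $5,143.98 − $180.22 = $4,963.76
State withholding: $4,963.76 × 0.04 = $198.55
SDI: only $151,061.78 − $147,518.81 = $3,542.97 of this check is subject → $3,542.97 × 0.015 = $53.14
Social Security (OASDI): $5,143.98 × 0.0673 = $346.19
State unemployment insurance (employee share): $5,143.98 × 0.0014 = $7.20
Total deductions = $180.22 + $198.55 + $53.14 + $346.19 + $7.20 = $785.30
Net pay = $5,143.98 − $785.30 = $4,358.68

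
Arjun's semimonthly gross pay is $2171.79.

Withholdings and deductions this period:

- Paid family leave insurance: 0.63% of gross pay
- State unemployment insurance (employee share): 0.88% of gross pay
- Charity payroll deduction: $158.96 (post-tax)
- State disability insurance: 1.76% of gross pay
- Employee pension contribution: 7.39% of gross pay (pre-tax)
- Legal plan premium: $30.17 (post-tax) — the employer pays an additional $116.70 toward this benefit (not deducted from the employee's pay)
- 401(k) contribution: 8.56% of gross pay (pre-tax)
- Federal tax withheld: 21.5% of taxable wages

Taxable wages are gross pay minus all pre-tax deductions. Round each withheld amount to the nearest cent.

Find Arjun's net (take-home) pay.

$1172.78

401(k) contribution: $2171.79 × 0.0856 = $185.91
Employee pension contribution: $2171.79 × 0.0739 = $160.50
Pre-tax total = $185.91 + $160.50 = $346.41
Taxable wages = $2171.79 − $346.41 = $1825.38
Federal tax withheld: $1825.38 × 0.215 = $392.46
Paid family leave insurance: $2171.79 × 0.0063 = $13.68
State unemployment insurance (employee share): $2171.79 × 0.0088 = $19.11
State disability insurance: $2171.79 × 0.0176 = $38.22
Legal plan premium: $30.17
Charity payroll deduction: $158.96
(Employer's $116.70 toward legal plan premium is not withheld from the employee.)
Total deductions = $185.91 + $160.50 + $392.46 + $13.68 + $19.11 + $38.22 + $30.17 + $158.96 = $999.01
Net pay = $2171.79 − $999.01 = $1172.78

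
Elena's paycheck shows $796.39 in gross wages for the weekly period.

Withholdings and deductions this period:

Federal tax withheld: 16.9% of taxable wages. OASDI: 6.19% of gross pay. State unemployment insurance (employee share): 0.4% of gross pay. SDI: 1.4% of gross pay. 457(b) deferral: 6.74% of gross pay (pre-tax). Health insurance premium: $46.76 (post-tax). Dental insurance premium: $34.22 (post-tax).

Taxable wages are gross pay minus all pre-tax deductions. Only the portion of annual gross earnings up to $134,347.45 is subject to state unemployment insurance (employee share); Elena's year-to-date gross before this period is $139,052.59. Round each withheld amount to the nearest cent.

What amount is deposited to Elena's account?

457(b) deferral: $796.39 × 0.0674 = $53.68
Taxable wages = $796.39 − $53.68 = $742.71
Federal tax withheld: $742.71 × 0.169 = $125.52
State unemployment insurance (employee share): annual cap $134,347.45 already reached (YTD $139,052.59), so $0.00
OASDI: $796.39 × 0.0619 = $49.30
SDI: $796.39 × 0.014 = $11.15
Health insurance premium: $46.76
Dental insurance premium: $34.22
Total deductions = $53.68 + $125.52 + $0.00 + $49.30 + $11.15 + $46.76 + $34.22 = $320.63
Net pay = $796.39 − $320.63 = $475.76

$475.76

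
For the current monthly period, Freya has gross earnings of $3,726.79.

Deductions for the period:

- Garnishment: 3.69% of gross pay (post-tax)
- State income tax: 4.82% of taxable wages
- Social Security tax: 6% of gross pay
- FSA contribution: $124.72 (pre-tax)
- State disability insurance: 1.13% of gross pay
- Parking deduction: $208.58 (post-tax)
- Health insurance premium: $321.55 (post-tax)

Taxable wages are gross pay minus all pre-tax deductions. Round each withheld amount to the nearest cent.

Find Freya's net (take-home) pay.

FSA contribution: $124.72
Taxable wages = $3,726.79 − $124.72 = $3,602.07
State income tax: $3,602.07 × 0.0482 = $173.62
Social Security tax: $3,726.79 × 0.06 = $223.61
State disability insurance: $3,726.79 × 0.0113 = $42.11
Garnishment: $3,726.79 × 0.0369 = $137.52
Parking deduction: $208.58
Health insurance premium: $321.55
Total deductions = $124.72 + $173.62 + $223.61 + $42.11 + $137.52 + $208.58 + $321.55 = $1,231.71
Net pay = $3,726.79 − $1,231.71 = $2,495.08

$2,495.08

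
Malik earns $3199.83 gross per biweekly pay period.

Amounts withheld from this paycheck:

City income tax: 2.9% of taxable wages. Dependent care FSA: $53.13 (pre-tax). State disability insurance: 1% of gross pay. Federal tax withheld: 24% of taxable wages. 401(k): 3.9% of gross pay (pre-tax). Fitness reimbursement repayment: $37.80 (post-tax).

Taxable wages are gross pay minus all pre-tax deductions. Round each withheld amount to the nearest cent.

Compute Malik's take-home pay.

401(k): $3199.83 × 0.039 = $124.79
Dependent care FSA: $53.13
Pre-tax total = $124.79 + $53.13 = $177.92
Taxable wages = $3199.83 − $177.92 = $3021.91
City income tax: $3021.91 × 0.029 = $87.64
Federal tax withheld: $3021.91 × 0.24 = $725.26
State disability insurance: $3199.83 × 0.01 = $32.00
Fitness reimbursement repayment: $37.80
Total deductions = $124.79 + $53.13 + $87.64 + $725.26 + $32.00 + $37.80 = $1060.62
Net pay = $3199.83 − $1060.62 = $2139.21

$2139.21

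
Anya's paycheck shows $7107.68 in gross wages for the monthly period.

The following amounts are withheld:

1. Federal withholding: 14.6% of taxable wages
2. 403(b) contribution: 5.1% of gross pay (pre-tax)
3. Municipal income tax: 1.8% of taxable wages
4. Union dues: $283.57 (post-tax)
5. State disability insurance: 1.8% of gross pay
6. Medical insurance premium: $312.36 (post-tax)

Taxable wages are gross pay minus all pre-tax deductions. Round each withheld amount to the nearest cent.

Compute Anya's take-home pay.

$4915.11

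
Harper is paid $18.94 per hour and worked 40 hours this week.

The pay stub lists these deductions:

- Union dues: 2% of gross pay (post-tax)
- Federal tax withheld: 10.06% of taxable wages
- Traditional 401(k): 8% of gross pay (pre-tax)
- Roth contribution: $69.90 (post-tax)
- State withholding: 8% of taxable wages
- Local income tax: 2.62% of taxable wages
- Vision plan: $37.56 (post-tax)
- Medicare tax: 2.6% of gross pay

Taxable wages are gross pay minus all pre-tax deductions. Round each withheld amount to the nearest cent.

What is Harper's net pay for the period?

Gross pay: 40 × $18.94 = $757.60
Traditional 401(k): $757.60 × 0.08 = $60.61
Taxable wages = $757.60 − $60.61 = $696.99
Federal tax withheld: $696.99 × 0.1006 = $70.12
State withholding: $696.99 × 0.08 = $55.76
Local income tax: $696.99 × 0.0262 = $18.26
Medicare tax: $757.60 × 0.026 = $19.70
Union dues: $757.60 × 0.02 = $15.15
Vision plan: $37.56
Roth contribution: $69.90
Total deductions = $60.61 + $70.12 + $55.76 + $18.26 + $19.70 + $15.15 + $37.56 + $69.90 = $347.06
Net pay = $757.60 − $347.06 = $410.54

$410.54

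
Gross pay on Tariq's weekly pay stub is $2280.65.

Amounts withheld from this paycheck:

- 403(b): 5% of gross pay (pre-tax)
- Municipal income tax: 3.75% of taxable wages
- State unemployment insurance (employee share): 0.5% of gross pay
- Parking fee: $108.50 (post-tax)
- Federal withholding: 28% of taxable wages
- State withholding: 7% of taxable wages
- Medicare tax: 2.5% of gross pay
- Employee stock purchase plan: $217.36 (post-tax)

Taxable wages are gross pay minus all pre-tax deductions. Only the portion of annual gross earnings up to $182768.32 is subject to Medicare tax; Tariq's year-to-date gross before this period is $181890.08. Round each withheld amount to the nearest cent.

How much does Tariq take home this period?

403(b): $2280.65 × 0.05 = $114.03
Taxable wages = $2280.65 − $114.03 = $2166.62
Federal withholding: $2166.62 × 0.28 = $606.65
Municipal income tax: $2166.62 × 0.0375 = $81.25
State withholding: $2166.62 × 0.07 = $151.66
State unemployment insurance (employee share): $2280.65 × 0.005 = $11.40
Medicare tax: only $182768.32 − $181890.08 = $878.24 of this check is subject → $878.24 × 0.025 = $21.96
Parking fee: $108.50
Employee stock purchase plan: $217.36
Total deductions = $114.03 + $606.65 + $81.25 + $151.66 + $11.40 + $21.96 + $108.50 + $217.36 = $1312.81
Net pay = $2280.65 − $1312.81 = $967.84

$967.84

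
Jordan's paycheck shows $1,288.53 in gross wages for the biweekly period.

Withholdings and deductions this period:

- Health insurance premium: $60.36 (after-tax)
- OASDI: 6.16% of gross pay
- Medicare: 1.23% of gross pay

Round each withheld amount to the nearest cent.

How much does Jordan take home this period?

OASDI: $1,288.53 × 0.0616 = $79.37
Medicare: $1,288.53 × 0.0123 = $15.85
Health insurance premium: $60.36
Total deductions = $79.37 + $15.85 + $60.36 = $155.58
Net pay = $1,288.53 − $155.58 = $1,132.95

$1,132.95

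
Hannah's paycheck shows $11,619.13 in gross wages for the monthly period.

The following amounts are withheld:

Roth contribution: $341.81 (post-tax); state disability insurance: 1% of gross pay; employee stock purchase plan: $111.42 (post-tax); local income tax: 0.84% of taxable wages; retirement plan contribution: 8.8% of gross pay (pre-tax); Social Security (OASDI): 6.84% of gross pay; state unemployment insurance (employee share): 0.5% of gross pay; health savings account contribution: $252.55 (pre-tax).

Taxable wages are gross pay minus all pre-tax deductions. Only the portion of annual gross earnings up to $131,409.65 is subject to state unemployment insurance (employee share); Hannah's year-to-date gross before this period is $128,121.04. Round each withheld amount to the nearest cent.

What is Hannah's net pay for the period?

Health savings account contribution: $252.55
Retirement plan contribution: $11,619.13 × 0.088 = $1,022.48
Pre-tax total = $252.55 + $1,022.48 = $1,275.03
Taxable wages = $11,619.13 − $1,275.03 = $10,344.10
Local income tax: $10,344.10 × 0.0084 = $86.89
State unemployment insurance (employee share): only $131,409.65 − $128,121.04 = $3,288.61 of this check is subject → $3,288.61 × 0.005 = $16.44
State disability insurance: $11,619.13 × 0.01 = $116.19
Social Security (OASDI): $11,619.13 × 0.0684 = $794.75
Employee stock purchase plan: $111.42
Roth contribution: $341.81
Total deductions = $252.55 + $1,022.48 + $86.89 + $16.44 + $116.19 + $794.75 + $111.42 + $341.81 = $2,742.53
Net pay = $11,619.13 − $2,742.53 = $8,876.60

$8,876.60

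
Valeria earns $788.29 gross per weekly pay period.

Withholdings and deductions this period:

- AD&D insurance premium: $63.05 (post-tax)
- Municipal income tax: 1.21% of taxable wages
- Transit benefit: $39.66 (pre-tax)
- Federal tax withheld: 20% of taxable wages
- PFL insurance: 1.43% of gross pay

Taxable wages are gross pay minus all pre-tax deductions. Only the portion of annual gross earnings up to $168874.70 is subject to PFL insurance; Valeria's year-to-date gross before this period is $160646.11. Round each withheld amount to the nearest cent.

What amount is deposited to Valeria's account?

$515.52

Transit benefit: $39.66
Taxable wages = $788.29 − $39.66 = $748.63
Municipal income tax: $748.63 × 0.0121 = $9.06
Federal tax withheld: $748.63 × 0.2 = $149.73
PFL insurance: cap not yet reached, full $788.29 is subject → $788.29 × 0.0143 = $11.27
AD&D insurance premium: $63.05
Total deductions = $39.66 + $9.06 + $149.73 + $11.27 + $63.05 = $272.77
Net pay = $788.29 − $272.77 = $515.52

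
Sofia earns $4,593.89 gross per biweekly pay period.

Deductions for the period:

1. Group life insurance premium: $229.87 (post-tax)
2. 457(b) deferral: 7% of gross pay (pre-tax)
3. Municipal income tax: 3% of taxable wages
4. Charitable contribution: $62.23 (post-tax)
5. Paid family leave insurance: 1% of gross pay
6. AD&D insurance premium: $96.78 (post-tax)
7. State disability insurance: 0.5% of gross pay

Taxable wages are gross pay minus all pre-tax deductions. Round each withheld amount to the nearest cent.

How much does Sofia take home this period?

$3,686.36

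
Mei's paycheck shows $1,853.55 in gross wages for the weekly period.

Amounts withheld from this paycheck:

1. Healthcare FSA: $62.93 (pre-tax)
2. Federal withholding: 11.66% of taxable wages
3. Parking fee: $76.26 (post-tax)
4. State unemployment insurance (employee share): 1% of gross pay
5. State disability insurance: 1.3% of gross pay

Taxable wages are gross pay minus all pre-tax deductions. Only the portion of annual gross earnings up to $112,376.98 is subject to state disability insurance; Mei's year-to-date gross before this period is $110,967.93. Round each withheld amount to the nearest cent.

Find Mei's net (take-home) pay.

$1,468.71

Healthcare FSA: $62.93
Taxable wages = $1,853.55 − $62.93 = $1,790.62
Federal withholding: $1,790.62 × 0.1166 = $208.79
State unemployment insurance (employee share): $1,853.55 × 0.01 = $18.54
State disability insurance: only $112,376.98 − $110,967.93 = $1,409.05 of this check is subject → $1,409.05 × 0.013 = $18.32
Parking fee: $76.26
Total deductions = $62.93 + $208.79 + $18.54 + $18.32 + $76.26 = $384.84
Net pay = $1,853.55 − $384.84 = $1,468.71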